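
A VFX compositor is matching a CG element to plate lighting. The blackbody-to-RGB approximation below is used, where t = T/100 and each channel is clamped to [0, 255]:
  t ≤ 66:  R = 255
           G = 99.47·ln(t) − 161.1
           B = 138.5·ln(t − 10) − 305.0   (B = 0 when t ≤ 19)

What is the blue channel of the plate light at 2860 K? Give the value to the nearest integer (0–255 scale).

100

t = 2860/100 = 28.6; the t ≤ 66 branch applies.
B = 138.5·ln(28.6 − 10) − 305.0 = 138.5·ln 18.6 − 305.0 = 138.5·2.9232 − 305.0 = 99.858.
Rounded: 100.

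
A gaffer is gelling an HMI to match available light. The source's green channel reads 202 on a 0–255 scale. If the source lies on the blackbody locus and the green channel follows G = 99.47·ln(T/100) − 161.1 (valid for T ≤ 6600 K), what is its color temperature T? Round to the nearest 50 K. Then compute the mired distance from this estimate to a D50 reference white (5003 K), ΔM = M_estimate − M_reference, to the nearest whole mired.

ln t = (202 + 161.1) / 99.47 = 3.6503.
t = e^3.6503 = 38.488.
T = 100·t = 3849 K → 3850 K to the nearest 50 K.
M_estimate = 10⁶/3850 = 259.74; M_reference = 10⁶/5003 = 199.88.
ΔM = 259.74 − 199.88 = 59.86 → +60 mireds.

+60 mireds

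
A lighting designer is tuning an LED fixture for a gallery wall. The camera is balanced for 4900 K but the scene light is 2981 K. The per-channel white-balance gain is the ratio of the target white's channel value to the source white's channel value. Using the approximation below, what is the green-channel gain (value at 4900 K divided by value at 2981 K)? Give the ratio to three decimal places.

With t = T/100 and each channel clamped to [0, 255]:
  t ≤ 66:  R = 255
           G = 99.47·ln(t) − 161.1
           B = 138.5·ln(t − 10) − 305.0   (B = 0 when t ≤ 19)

At 2981 K (t = 29.81):
  G = 99.47·ln 29.81 − 161.1 = 99.47·3.3948 − 161.1 = 176.585.
At 4900 K (t = 49):
  G = 99.47·ln 49 − 161.1 = 99.47·3.8918 − 161.1 = 226.019.
Gain = 226.019 / 176.585 = 1.2799 → 1.280.

1.280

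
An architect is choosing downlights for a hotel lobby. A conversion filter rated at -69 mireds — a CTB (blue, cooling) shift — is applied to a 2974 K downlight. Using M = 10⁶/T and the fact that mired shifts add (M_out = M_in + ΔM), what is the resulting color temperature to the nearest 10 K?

M_in = 10⁶/2974 = 336.25 mireds.
M_out = 336.25 + (-69) = 267.25 mireds.
T_out = 10⁶/267.25 = 3741.9 K → 3740 K.

3740 K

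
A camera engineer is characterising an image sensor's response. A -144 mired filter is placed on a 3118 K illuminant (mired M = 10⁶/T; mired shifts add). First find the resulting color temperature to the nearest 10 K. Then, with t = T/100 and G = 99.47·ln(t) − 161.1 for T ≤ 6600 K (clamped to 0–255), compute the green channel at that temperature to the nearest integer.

240

M_in = 10⁶/3118 = 320.72; M_out = 320.72 + (-144) = 176.72.
T_out = 10⁶/176.72 = 5658.7 K → 5660 K; t = 56.6.
G = 99.47·ln 56.6 − 161.1 = 99.47·4.0360 − 161.1 = 240.362.
Rounded: 240.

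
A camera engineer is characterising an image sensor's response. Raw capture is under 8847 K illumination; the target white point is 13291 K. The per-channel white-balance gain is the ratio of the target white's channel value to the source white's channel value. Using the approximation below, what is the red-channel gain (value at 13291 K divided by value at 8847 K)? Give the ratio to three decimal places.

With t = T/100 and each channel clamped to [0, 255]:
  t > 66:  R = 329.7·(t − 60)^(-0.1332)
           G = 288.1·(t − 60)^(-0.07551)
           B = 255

At 8847 K (t = 88.47):
  R = 329.7·(88.47 − 60)^(-0.1332) = 329.7·28.47^(-0.1332) = 329.7·0.64014 = 211.054.
At 13291 K (t = 132.91):
  R = 329.7·(132.91 − 60)^(-0.1332) = 329.7·72.91^(-0.1332) = 329.7·0.56478 = 186.207.
Gain = 186.207 / 211.054 = 0.8823 → 0.882.

0.882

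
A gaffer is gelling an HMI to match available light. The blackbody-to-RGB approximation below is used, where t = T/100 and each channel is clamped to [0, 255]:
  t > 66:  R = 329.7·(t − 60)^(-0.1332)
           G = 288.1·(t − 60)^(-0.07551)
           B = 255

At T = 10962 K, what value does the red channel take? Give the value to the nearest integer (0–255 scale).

t = 10962/100 = 109.62; the t > 66 branch applies.
R = 329.7·(109.62 − 60)^(-0.1332) = 329.7·49.62^(-0.1332) = 329.7·0.59448 = 196.001.
Rounded: 196.

196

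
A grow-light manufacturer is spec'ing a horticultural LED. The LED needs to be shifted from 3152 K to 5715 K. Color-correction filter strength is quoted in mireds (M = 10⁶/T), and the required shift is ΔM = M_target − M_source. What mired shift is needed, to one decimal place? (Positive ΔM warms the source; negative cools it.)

M_source = 10⁶/3152 = 317.259; M_target = 10⁶/5715 = 174.978.
ΔM = 174.978 − 317.259 = -142.281 → -142.3 mireds, a cooling shift.

-142.3 mireds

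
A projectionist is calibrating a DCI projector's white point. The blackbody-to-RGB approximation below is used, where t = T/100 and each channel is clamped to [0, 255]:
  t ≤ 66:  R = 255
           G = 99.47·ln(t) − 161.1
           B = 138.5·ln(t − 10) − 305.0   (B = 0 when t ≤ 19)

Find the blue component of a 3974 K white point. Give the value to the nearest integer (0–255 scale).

t = 3974/100 = 39.74; the t ≤ 66 branch applies.
B = 138.5·ln(39.74 − 10) − 305.0 = 138.5·ln 29.74 − 305.0 = 138.5·3.3925 − 305.0 = 164.860.
Rounded: 165.

165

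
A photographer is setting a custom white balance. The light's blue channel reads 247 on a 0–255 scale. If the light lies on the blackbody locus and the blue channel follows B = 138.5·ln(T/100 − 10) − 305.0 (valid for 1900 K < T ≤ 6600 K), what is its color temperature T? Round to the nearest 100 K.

6400 K

ln(t − 10) = (247 + 305.0) / 138.5 = 3.9856.
t − 10 = e^3.9856 = 53.815, so t = 63.815.
T = 100·t = 6382 K → 6400 K to the nearest 100 K.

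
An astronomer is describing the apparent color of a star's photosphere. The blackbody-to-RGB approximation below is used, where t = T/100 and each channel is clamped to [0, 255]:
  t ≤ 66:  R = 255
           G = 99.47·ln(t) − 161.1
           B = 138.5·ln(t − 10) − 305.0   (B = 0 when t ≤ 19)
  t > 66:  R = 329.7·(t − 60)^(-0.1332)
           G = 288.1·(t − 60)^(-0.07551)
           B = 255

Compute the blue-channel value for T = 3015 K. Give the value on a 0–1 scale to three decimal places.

t = 3015/100 = 30.15; the t ≤ 66 branch applies.
B = 138.5·ln(30.15 − 10) − 305.0 = 138.5·ln 20.15 − 305.0 = 138.5·3.0032 − 305.0 = 110.944.
On a 0–1 scale: 110.944/255 = 0.4351 → 0.435.

0.435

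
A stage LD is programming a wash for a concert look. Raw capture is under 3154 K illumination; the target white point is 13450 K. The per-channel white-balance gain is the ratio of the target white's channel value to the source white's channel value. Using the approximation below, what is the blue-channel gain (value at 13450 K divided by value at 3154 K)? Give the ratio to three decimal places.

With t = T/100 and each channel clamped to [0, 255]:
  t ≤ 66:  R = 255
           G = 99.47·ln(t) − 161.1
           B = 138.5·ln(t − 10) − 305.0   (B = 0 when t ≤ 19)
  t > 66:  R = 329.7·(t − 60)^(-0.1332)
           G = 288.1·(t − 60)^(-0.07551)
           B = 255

2.122

At 3154 K (t = 31.54):
  B = 138.5·ln(31.54 − 10) − 305.0 = 138.5·ln 21.54 − 305.0 = 138.5·3.0699 − 305.0 = 120.183.
At 13450 K (t = 134.5):
  B = 255 by definition for t > 66.
Gain = 255.000 / 120.183 = 2.1218 → 2.122.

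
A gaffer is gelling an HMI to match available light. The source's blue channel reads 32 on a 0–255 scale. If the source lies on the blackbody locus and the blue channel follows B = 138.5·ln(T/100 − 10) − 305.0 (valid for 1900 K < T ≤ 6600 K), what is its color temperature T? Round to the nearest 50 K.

ln(t − 10) = (32 + 305.0) / 138.5 = 2.4332.
t − 10 = e^2.4332 = 11.395, so t = 21.395.
T = 100·t = 2140 K → 2150 K to the nearest 50 K.

2150 K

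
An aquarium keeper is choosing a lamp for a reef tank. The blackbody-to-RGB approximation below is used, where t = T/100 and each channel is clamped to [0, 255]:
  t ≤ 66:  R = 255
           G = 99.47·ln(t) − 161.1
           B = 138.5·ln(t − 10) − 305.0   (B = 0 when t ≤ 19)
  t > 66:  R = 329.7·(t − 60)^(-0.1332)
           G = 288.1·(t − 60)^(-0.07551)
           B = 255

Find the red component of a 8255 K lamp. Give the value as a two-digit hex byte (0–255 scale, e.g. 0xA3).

t = 8255/100 = 82.55; the t > 66 branch applies.
R = 329.7·(82.55 − 60)^(-0.1332) = 329.7·22.55^(-0.1332) = 329.7·0.66033 = 217.711.
Rounded: 218; in hex, 0xDA.

0xDA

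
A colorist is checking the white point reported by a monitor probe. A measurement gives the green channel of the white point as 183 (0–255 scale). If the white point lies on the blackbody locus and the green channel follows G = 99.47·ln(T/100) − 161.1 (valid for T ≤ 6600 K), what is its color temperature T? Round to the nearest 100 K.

3200 K

ln t = (183 + 161.1) / 99.47 = 3.4593.
t = e^3.4593 = 31.796.
T = 100·t = 3180 K → 3200 K to the nearest 100 K.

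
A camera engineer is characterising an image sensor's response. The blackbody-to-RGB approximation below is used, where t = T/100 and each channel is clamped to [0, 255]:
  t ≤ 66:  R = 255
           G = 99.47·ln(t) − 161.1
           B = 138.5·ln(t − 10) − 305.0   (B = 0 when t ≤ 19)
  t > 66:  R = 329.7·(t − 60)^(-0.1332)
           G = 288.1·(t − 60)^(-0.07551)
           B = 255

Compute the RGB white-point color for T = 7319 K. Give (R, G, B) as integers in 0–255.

t = 7319/100 = 73.19; the t > 66 branch applies.
R = 329.7·(73.19 − 60)^(-0.1332) = 329.7·13.19^(-0.1332) = 329.7·0.70922 = 233.831.
G = 288.1·(73.19 − 60)^(-0.07551) = 288.1·13.19^(-0.07551) = 288.1·0.82302 = 237.112.
B = 255 by definition for t > 66.
Rounded: (234, 237, 255).

(234, 237, 255)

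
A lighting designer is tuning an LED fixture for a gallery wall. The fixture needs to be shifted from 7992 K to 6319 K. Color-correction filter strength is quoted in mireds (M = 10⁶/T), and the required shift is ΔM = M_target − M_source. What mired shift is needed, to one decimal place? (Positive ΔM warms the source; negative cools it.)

+33.1 mireds

M_source = 10⁶/7992 = 125.125; M_target = 10⁶/6319 = 158.253.
ΔM = 158.253 − 125.125 = 33.128 → +33.1 mireds, a warming shift.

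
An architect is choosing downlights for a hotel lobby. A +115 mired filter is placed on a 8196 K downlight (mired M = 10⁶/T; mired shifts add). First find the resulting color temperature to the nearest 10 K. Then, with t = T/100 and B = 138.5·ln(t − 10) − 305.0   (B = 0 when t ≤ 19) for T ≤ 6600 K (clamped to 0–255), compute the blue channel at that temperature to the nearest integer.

M_in = 10⁶/8196 = 122.01; M_out = 122.01 + (+115) = 237.01.
T_out = 10⁶/237.01 = 4219.2 K → 4220 K; t = 42.2.
B = 138.5·ln(42.2 − 10) − 305.0 = 138.5·ln 32.2 − 305.0 = 138.5·3.4720 − 305.0 = 175.867.
Rounded: 176.

176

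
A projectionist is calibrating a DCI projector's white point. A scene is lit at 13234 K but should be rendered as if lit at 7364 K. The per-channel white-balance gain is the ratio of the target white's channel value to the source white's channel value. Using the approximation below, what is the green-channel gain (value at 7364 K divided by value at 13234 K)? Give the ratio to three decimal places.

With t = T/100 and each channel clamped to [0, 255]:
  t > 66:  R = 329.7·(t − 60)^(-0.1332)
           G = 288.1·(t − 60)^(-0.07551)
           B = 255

At 13234 K (t = 132.34):
  G = 288.1·(132.34 − 60)^(-0.07551) = 288.1·72.34^(-0.07551) = 288.1·0.72377 = 208.517.
At 7364 K (t = 73.64):
  G = 288.1·(73.64 − 60)^(-0.07551) = 288.1·13.64^(-0.07551) = 288.1·0.82094 = 236.512.
Gain = 236.512 / 208.517 = 1.1343 → 1.134.

1.134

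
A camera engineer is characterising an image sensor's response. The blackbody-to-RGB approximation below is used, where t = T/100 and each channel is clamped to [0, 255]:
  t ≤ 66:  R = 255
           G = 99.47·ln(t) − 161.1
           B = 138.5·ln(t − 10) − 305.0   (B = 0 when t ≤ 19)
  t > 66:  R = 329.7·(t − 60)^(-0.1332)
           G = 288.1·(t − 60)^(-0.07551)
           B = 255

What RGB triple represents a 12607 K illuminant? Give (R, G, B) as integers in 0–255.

(189, 210, 255)

t = 12607/100 = 126.07; the t > 66 branch applies.
R = 329.7·(126.07 − 60)^(-0.1332) = 329.7·66.07^(-0.1332) = 329.7·0.57224 = 188.666.
G = 288.1·(126.07 − 60)^(-0.07551) = 288.1·66.07^(-0.07551) = 288.1·0.72874 = 209.949.
B = 255 by definition for t > 66.
Rounded: (189, 210, 255).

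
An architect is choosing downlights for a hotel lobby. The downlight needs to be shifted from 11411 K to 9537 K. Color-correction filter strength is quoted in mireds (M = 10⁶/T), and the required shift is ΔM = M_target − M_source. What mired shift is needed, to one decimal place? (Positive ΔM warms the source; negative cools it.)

+17.2 mireds

M_source = 10⁶/11411 = 87.635; M_target = 10⁶/9537 = 104.855.
ΔM = 104.855 − 87.635 = 17.220 → +17.2 mireds, a warming shift.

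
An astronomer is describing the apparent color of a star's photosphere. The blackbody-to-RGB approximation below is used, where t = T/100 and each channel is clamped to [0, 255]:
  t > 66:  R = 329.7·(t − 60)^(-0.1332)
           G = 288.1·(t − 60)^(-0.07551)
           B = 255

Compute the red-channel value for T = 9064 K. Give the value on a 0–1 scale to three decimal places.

t = 9064/100 = 90.64; the t > 66 branch applies.
R = 329.7·(90.64 − 60)^(-0.1332) = 329.7·30.64^(-0.1332) = 329.7·0.63391 = 209.000.
On a 0–1 scale: 209.000/255 = 0.8196 → 0.820.

0.820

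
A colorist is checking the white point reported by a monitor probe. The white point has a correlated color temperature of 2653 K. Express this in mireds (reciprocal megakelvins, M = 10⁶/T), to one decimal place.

376.9 mireds

M = 10⁶ / 2653 = 376.932 → 376.9 mireds.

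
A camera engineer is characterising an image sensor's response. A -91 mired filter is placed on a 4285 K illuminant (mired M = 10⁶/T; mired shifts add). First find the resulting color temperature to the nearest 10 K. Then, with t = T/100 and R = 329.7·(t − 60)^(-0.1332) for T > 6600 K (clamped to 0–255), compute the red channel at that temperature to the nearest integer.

242

M_in = 10⁶/4285 = 233.37; M_out = 233.37 + (-91) = 142.37.
T_out = 10⁶/142.37 = 7023.8 K → 7020 K; t = 70.2.
R = 329.7·(70.2 − 60)^(-0.1332) = 329.7·10.2^(-0.1332) = 329.7·0.73393 = 241.977.
Rounded: 242.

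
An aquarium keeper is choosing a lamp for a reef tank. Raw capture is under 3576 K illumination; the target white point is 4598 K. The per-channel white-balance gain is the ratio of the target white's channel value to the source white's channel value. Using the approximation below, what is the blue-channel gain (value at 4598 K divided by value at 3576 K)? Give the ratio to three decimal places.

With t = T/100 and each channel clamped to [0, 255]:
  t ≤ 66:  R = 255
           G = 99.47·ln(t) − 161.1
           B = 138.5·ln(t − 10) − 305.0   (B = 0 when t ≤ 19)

At 3576 K (t = 35.76):
  B = 138.5·ln(35.76 − 10) − 305.0 = 138.5·ln 25.76 − 305.0 = 138.5·3.2488 − 305.0 = 144.962.
At 4598 K (t = 45.98):
  B = 138.5·ln(45.98 − 10) − 305.0 = 138.5·ln 35.98 − 305.0 = 138.5·3.5830 − 305.0 = 191.240.
Gain = 191.240 / 144.962 = 1.3192 → 1.319.

1.319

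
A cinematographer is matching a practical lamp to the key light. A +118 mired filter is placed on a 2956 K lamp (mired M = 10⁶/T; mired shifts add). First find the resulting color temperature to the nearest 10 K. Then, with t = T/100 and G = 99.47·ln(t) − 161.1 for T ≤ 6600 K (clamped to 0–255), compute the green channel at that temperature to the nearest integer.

M_in = 10⁶/2956 = 338.29; M_out = 338.29 + (+118) = 456.29.
T_out = 10⁶/456.29 = 2191.6 K → 2190 K; t = 21.9.
G = 99.47·ln 21.9 − 161.1 = 99.47·3.0865 − 161.1 = 145.913.
Rounded: 146.

146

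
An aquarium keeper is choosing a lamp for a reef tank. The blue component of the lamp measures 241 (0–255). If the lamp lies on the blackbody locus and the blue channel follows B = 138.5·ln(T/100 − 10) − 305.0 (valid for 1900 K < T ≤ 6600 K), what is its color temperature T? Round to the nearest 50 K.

ln(t − 10) = (241 + 305.0) / 138.5 = 3.9422.
t − 10 = e^3.9422 = 51.534, so t = 61.534.
T = 100·t = 6153 K → 6150 K to the nearest 50 K.

6150 K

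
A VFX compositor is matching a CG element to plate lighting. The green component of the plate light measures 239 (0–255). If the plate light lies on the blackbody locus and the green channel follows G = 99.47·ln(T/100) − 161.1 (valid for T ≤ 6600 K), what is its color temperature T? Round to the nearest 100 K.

5600 K

ln t = (239 + 161.1) / 99.47 = 4.0223.
t = e^4.0223 = 55.830.
T = 100·t = 5583 K → 5600 K to the nearest 100 K.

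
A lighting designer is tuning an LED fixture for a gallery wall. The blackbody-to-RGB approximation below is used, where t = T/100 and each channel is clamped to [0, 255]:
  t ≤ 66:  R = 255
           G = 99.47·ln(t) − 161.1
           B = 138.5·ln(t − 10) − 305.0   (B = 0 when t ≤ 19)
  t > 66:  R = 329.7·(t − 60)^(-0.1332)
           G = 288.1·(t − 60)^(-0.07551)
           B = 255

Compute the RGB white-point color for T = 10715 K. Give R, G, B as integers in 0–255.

t = 10715/100 = 107.15; the t > 66 branch applies.
R = 329.7·(107.15 − 60)^(-0.1332) = 329.7·47.15^(-0.1332) = 329.7·0.59854 = 197.338.
G = 288.1·(107.15 − 60)^(-0.07551) = 288.1·47.15^(-0.07551) = 288.1·0.74754 = 215.367.
B = 255 by definition for t > 66.
Rounded: (197, 215, 255).

R=197, G=215, B=255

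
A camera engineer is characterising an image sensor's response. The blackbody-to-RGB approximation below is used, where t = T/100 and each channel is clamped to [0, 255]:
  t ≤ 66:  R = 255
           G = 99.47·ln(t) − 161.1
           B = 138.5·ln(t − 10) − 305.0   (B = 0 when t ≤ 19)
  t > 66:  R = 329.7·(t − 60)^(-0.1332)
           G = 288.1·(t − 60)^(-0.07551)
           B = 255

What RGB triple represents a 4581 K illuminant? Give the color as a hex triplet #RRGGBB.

#FFDBBF

t = 4581/100 = 45.81; the t ≤ 66 branch applies.
R = 255 by definition for t ≤ 66.
G = 99.47·ln 45.81 − 161.1 = 99.47·3.8245 − 161.1 = 219.323.
B = 138.5·ln(45.81 − 10) − 305.0 = 138.5·ln 35.81 − 305.0 = 138.5·3.5782 − 305.0 = 190.584.
Rounded: (255, 219, 191).
In hex: #FFDBBF.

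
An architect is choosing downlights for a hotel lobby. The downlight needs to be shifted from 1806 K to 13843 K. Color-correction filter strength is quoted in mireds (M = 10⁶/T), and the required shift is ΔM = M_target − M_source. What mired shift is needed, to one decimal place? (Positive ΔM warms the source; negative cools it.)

M_source = 10⁶/1806 = 553.710; M_target = 10⁶/13843 = 72.239.
ΔM = 72.239 − 553.710 = -481.471 → -481.5 mireds, a cooling shift.

-481.5 mireds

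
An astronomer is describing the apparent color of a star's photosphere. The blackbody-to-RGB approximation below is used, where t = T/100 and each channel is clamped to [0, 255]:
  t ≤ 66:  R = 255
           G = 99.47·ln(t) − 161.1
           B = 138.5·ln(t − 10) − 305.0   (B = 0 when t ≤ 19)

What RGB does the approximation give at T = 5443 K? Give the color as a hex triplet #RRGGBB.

t = 5443/100 = 54.43; the t ≤ 66 branch applies.
R = 255 by definition for t ≤ 66.
G = 99.47·ln 54.43 − 161.1 = 99.47·3.9969 − 161.1 = 236.473.
B = 138.5·ln(54.43 − 10) − 305.0 = 138.5·ln 44.43 − 305.0 = 138.5·3.7939 − 305.0 = 220.457.
Rounded: (255, 236, 220).
In hex: #FFECDC.

#FFECDC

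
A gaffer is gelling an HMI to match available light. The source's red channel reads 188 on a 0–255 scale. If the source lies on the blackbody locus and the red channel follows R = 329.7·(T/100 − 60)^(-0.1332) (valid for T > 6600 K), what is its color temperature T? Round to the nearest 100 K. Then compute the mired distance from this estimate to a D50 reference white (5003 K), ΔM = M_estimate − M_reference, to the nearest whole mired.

-122 mireds

(t − 60)^(-0.1332) = 188/329.7 = 0.57022.
t − 60 = 0.57022^(1/-0.1332) = 0.57022^(-7.508) = 67.848, so t = 127.848.
T = 100·t = 12785 K → 12800 K to the nearest 100 K.
M_estimate = 10⁶/12800 = 78.12; M_reference = 10⁶/5003 = 199.88.
ΔM = 78.12 − 199.88 = -121.76 → -122 mireds.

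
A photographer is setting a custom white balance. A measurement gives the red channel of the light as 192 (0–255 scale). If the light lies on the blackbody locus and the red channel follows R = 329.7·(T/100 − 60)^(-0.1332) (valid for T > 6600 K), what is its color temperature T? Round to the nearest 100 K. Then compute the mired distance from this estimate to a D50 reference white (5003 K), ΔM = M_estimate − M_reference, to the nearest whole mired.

-115 mireds

(t − 60)^(-0.1332) = 192/329.7 = 0.58235.
t − 60 = 0.58235^(1/-0.1332) = 0.58235^(-7.508) = 57.929, so t = 117.929.
T = 100·t = 11793 K → 11800 K to the nearest 100 K.
M_estimate = 10⁶/11800 = 84.75; M_reference = 10⁶/5003 = 199.88.
ΔM = 84.75 − 199.88 = -115.13 → -115 mireds.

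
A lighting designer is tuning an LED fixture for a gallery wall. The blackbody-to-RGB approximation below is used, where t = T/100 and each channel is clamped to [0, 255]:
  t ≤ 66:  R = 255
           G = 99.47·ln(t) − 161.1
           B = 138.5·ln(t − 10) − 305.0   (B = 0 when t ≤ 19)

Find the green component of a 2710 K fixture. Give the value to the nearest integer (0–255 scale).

t = 2710/100 = 27.1; the t ≤ 66 branch applies.
G = 99.47·ln 27.1 − 161.1 = 99.47·3.2995 − 161.1 = 167.105.
Rounded: 167.

167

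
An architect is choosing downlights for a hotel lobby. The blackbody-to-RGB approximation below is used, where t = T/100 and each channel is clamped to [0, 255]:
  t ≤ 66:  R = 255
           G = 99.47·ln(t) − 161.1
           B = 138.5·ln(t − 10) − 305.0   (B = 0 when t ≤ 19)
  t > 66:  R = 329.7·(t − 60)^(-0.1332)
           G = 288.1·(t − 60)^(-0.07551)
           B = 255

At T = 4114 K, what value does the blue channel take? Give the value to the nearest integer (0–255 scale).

t = 4114/100 = 41.14; the t ≤ 66 branch applies.
B = 138.5·ln(41.14 − 10) − 305.0 = 138.5·ln 31.14 − 305.0 = 138.5·3.4385 − 305.0 = 171.231.
Rounded: 171.

171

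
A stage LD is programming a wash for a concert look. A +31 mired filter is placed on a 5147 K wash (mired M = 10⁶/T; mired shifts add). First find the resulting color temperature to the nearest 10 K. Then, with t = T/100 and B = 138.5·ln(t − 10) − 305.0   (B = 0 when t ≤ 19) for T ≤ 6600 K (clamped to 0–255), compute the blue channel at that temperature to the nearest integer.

185

M_in = 10⁶/5147 = 194.29; M_out = 194.29 + (+31) = 225.29.
T_out = 10⁶/225.29 = 4438.8 K → 4440 K; t = 44.4.
B = 138.5·ln(44.4 − 10) − 305.0 = 138.5·ln 34.4 − 305.0 = 138.5·3.5381 − 305.0 = 185.021.
Rounded: 185.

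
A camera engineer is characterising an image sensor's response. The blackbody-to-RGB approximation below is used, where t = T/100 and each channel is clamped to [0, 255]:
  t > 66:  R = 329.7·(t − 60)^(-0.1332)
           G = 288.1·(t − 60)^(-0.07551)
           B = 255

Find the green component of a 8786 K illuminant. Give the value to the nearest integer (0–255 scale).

224

t = 8786/100 = 87.86; the t > 66 branch applies.
G = 288.1·(87.86 − 60)^(-0.07551) = 288.1·27.86^(-0.07551) = 288.1·0.77784 = 224.095.
Rounded: 224.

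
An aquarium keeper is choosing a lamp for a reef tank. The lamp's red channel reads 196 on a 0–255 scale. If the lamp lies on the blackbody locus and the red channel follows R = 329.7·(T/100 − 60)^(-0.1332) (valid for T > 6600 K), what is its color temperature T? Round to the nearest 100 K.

11000 K

(t − 60)^(-0.1332) = 196/329.7 = 0.59448.
t − 60 = 0.59448^(1/-0.1332) = 0.59448^(-7.508) = 49.621, so t = 109.621.
T = 100·t = 10962 K → 11000 K to the nearest 100 K.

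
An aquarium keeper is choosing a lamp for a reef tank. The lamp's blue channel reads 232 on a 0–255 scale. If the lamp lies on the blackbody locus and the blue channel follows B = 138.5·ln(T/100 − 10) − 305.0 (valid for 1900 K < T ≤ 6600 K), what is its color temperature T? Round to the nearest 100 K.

5800 K

ln(t − 10) = (232 + 305.0) / 138.5 = 3.8773.
t − 10 = e^3.8773 = 48.292, so t = 58.292.
T = 100·t = 5829 K → 5800 K to the nearest 100 K.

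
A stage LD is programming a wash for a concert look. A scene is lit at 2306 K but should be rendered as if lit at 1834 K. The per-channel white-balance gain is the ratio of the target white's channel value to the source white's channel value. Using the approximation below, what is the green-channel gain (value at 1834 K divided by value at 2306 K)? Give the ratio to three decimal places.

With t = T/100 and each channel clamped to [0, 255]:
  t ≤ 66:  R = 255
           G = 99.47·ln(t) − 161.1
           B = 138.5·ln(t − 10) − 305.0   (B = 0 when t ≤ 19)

At 2306 K (t = 23.06):
  G = 99.47·ln 23.06 − 161.1 = 99.47·3.1381 − 161.1 = 151.047.
At 1834 K (t = 18.34):
  G = 99.47·ln 18.34 − 161.1 = 99.47·2.9091 − 161.1 = 128.267.
Gain = 128.267 / 151.047 = 0.8492 → 0.849.

0.849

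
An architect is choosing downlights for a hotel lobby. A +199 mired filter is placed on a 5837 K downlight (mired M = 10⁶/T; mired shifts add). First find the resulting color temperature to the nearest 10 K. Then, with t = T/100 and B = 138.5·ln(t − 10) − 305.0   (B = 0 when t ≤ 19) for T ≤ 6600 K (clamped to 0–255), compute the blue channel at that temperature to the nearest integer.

M_in = 10⁶/5837 = 171.32; M_out = 171.32 + (+199) = 370.32.
T_out = 10⁶/370.32 = 2700.4 K → 2700 K; t = 27.
B = 138.5·ln(27 − 10) − 305.0 = 138.5·ln 17 − 305.0 = 138.5·2.8332 − 305.0 = 87.400.
Rounded: 87.

87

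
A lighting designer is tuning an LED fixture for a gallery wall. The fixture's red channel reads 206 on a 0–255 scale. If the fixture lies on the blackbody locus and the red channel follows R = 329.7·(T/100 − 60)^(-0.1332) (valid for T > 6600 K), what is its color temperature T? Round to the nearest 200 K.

(t − 60)^(-0.1332) = 206/329.7 = 0.62481.
t − 60 = 0.62481^(1/-0.1332) = 0.62481^(-7.508) = 34.152, so t = 94.152.
T = 100·t = 9415 K → 9400 K to the nearest 200 K.

9400 K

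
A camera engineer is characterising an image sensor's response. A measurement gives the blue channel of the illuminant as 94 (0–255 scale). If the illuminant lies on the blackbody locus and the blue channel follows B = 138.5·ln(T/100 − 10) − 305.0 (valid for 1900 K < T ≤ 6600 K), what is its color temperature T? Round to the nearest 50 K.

2800 K

ln(t − 10) = (94 + 305.0) / 138.5 = 2.8809.
t − 10 = e^2.8809 = 17.830, so t = 27.830.
T = 100·t = 2783 K → 2800 K to the nearest 50 K.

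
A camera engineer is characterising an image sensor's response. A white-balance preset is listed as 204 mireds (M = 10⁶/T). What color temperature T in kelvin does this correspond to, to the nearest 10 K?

T = 10⁶ / 204 = 4901.96 K → 4900 K.

4900 K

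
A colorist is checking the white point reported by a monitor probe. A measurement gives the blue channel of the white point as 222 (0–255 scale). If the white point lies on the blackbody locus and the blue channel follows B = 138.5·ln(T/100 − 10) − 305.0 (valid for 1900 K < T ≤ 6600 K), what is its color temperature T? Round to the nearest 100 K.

5500 K

ln(t − 10) = (222 + 305.0) / 138.5 = 3.8051.
t − 10 = e^3.8051 = 44.928, so t = 54.928.
T = 100·t = 5493 K → 5500 K to the nearest 100 K.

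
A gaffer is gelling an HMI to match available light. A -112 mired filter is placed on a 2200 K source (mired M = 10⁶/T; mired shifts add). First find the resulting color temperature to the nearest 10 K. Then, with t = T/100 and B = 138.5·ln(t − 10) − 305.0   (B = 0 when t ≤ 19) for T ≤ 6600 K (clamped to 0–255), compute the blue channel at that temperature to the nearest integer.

M_in = 10⁶/2200 = 454.55; M_out = 454.55 + (-112) = 342.55.
T_out = 10⁶/342.55 = 2919.3 K → 2920 K; t = 29.2.
B = 138.5·ln(29.2 − 10) − 305.0 = 138.5·ln 19.2 − 305.0 = 138.5·2.9549 − 305.0 = 104.255.
Rounded: 104.

104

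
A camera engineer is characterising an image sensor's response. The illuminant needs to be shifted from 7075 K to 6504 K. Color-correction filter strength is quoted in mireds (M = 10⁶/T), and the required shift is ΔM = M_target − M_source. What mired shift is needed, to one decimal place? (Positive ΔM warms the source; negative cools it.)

M_source = 10⁶/7075 = 141.343; M_target = 10⁶/6504 = 153.752.
ΔM = 153.752 − 141.343 = 12.409 → +12.4 mireds, a warming shift.

+12.4 mireds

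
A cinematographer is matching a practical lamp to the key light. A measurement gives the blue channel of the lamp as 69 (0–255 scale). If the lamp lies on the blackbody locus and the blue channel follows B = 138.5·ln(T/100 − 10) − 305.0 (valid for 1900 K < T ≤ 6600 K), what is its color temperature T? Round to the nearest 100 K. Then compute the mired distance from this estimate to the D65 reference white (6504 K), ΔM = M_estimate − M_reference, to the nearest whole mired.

+246 mireds

ln(t − 10) = (69 + 305.0) / 138.5 = 2.7004.
t − 10 = e^2.7004 = 14.885, so t = 24.885.
T = 100·t = 2489 K → 2500 K to the nearest 100 K.
M_estimate = 10⁶/2500 = 400.00; M_reference = 10⁶/6504 = 153.75.
ΔM = 400.00 − 153.75 = 246.25 → +246 mireds.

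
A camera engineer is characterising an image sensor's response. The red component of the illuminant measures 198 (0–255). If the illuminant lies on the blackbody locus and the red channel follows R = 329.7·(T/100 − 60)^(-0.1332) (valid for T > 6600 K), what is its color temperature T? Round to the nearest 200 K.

10600 K

(t − 60)^(-0.1332) = 198/329.7 = 0.60055.
t − 60 = 0.60055^(1/-0.1332) = 0.60055^(-7.508) = 45.980, so t = 105.980.
T = 100·t = 10598 K → 10600 K to the nearest 200 K.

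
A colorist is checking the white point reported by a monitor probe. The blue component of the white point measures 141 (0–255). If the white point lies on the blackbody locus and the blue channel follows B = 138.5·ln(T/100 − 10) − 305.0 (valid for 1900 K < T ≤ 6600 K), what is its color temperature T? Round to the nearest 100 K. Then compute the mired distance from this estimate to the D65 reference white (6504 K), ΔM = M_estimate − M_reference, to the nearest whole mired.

ln(t − 10) = (141 + 305.0) / 138.5 = 3.2202.
t − 10 = e^3.2202 = 25.034, so t = 35.034.
T = 100·t = 3503 K → 3500 K to the nearest 100 K.
M_estimate = 10⁶/3500 = 285.71; M_reference = 10⁶/6504 = 153.75.
ΔM = 285.71 − 153.75 = 131.96 → +132 mireds.

+132 mireds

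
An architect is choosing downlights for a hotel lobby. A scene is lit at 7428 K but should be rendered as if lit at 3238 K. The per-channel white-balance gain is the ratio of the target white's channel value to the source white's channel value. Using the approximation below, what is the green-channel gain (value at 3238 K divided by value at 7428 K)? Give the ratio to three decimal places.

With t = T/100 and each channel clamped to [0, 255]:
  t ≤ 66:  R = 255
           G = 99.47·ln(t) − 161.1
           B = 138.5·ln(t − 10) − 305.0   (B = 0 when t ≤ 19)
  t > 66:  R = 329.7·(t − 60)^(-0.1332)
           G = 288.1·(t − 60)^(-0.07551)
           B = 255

At 7428 K (t = 74.28):
  G = 288.1·(74.28 − 60)^(-0.07551) = 288.1·14.28^(-0.07551) = 288.1·0.81810 = 235.695.
At 3238 K (t = 32.38):
  G = 99.47·ln 32.38 − 161.1 = 99.47·3.4775 − 161.1 = 184.811.
Gain = 184.811 / 235.695 = 0.7841 → 0.784.

0.784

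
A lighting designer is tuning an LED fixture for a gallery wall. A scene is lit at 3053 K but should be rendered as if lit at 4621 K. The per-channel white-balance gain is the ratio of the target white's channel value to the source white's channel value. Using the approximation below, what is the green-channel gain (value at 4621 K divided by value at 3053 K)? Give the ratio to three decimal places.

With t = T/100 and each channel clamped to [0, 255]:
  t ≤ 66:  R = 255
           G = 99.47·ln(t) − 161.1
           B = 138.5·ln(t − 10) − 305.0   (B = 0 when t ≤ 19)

At 3053 K (t = 30.53):
  G = 99.47·ln 30.53 − 161.1 = 99.47·3.4187 − 161.1 = 178.959.
At 4621 K (t = 46.21):
  G = 99.47·ln 46.21 − 161.1 = 99.47·3.8332 − 161.1 = 220.188.
Gain = 220.188 / 178.959 = 1.2304 → 1.230.

1.230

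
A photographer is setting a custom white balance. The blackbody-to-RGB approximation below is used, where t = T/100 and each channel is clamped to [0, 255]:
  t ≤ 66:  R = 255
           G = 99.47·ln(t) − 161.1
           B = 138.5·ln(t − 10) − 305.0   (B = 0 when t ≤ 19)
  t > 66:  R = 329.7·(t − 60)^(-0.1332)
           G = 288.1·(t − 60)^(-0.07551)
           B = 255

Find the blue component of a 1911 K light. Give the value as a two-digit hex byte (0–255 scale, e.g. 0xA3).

t = 1911/100 = 19.11; the t ≤ 66 branch applies.
B = 138.5·ln(19.11 − 10) − 305.0 = 138.5·ln 9.11 − 305.0 = 138.5·2.2094 − 305.0 = 0.998.
Rounded: 1; in hex, 0x01.

0x01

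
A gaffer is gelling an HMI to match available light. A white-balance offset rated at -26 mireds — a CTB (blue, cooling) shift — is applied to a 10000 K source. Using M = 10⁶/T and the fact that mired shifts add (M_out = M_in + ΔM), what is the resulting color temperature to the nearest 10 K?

M_in = 10⁶/10000 = 100.00 mireds.
M_out = 100.00 + (-26) = 74.00 mireds.
T_out = 10⁶/74.00 = 13513.5 K → 13510 K.

13510 K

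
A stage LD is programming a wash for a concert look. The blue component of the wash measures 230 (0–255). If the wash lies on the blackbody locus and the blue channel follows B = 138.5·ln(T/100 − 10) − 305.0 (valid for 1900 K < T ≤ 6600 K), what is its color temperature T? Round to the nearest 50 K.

5750 K

ln(t − 10) = (230 + 305.0) / 138.5 = 3.8628.
t − 10 = e^3.8628 = 47.599, so t = 57.599.
T = 100·t = 5760 K → 5750 K to the nearest 50 K.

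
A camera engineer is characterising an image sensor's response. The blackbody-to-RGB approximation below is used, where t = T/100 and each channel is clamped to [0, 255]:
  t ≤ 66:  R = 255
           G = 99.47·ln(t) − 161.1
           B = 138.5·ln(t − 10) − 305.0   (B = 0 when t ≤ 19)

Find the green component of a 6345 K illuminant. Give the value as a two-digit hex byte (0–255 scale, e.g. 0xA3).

0xFC

t = 6345/100 = 63.45; the t ≤ 66 branch applies.
G = 99.47·ln 63.45 − 161.1 = 99.47·4.1503 − 161.1 = 251.726.
Rounded: 252; in hex, 0xFC.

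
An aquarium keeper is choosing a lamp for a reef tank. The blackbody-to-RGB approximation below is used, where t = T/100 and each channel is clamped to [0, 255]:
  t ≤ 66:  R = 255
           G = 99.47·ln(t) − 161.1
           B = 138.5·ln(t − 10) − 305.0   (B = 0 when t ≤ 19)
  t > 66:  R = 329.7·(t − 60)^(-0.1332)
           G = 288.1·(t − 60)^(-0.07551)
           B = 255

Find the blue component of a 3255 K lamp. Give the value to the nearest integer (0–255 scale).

t = 3255/100 = 32.55; the t ≤ 66 branch applies.
B = 138.5·ln(32.55 − 10) − 305.0 = 138.5·ln 22.55 − 305.0 = 138.5·3.1157 − 305.0 = 126.529.
Rounded: 127.

127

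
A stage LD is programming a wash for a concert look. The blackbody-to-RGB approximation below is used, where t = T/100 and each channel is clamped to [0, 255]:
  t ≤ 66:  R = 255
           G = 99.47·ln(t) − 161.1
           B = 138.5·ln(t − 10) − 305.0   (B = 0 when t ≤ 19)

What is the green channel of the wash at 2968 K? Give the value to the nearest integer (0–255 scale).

176

t = 2968/100 = 29.68; the t ≤ 66 branch applies.
G = 99.47·ln 29.68 − 161.1 = 99.47·3.3905 − 161.1 = 176.150.
Rounded: 176.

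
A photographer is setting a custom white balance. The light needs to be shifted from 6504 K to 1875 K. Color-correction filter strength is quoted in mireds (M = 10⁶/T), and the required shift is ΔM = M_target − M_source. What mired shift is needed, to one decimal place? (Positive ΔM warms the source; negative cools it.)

+379.6 mireds

M_source = 10⁶/6504 = 153.752; M_target = 10⁶/1875 = 533.333.
ΔM = 533.333 − 153.752 = 379.582 → +379.6 mireds, a warming shift.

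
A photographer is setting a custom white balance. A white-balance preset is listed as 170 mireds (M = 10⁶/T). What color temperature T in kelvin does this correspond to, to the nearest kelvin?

T = 10⁶ / 170 = 5882.35 K → 5882 K.

5882 K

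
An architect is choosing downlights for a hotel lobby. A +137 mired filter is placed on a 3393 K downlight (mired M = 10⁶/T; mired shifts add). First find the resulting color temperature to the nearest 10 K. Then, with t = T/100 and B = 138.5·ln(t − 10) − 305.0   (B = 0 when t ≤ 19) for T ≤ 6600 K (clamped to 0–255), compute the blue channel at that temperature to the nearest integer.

52

M_in = 10⁶/3393 = 294.72; M_out = 294.72 + (+137) = 431.72.
T_out = 10⁶/431.72 = 2316.3 K → 2320 K; t = 23.2.
B = 138.5·ln(23.2 − 10) − 305.0 = 138.5·ln 13.2 − 305.0 = 138.5·2.5802 − 305.0 = 52.360.
Rounded: 52.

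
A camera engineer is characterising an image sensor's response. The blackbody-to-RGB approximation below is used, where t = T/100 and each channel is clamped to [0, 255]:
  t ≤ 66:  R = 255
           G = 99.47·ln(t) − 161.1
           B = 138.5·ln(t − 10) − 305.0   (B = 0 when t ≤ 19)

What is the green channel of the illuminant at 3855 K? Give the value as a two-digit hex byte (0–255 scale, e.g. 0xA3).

t = 3855/100 = 38.55; the t ≤ 66 branch applies.
G = 99.47·ln 38.55 − 161.1 = 99.47·3.6520 − 161.1 = 202.160.
Rounded: 202; in hex, 0xCA.

0xCA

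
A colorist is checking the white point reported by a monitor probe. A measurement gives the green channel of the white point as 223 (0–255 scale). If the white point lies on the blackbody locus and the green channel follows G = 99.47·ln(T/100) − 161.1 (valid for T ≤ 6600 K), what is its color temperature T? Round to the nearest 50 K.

4750 K

ln t = (223 + 161.1) / 99.47 = 3.8615.
t = e^3.8615 = 47.535.
T = 100·t = 4753 K → 4750 K to the nearest 50 K.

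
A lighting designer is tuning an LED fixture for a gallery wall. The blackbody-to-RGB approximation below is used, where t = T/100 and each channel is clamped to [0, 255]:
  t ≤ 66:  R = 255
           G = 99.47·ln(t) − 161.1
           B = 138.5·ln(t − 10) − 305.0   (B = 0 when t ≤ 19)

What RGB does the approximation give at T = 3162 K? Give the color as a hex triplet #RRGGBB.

t = 3162/100 = 31.62; the t ≤ 66 branch applies.
R = 255 by definition for t ≤ 66.
G = 99.47·ln 31.62 − 161.1 = 99.47·3.4538 − 161.1 = 182.448.
B = 138.5·ln(31.62 − 10) − 305.0 = 138.5·ln 21.62 − 305.0 = 138.5·3.0736 − 305.0 = 120.696.
Rounded: (255, 182, 121).
In hex: #FFB679.

#FFB679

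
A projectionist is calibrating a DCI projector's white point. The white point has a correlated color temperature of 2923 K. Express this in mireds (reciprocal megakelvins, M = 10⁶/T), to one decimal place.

342.1 mireds

M = 10⁶ / 2923 = 342.114 → 342.1 mireds.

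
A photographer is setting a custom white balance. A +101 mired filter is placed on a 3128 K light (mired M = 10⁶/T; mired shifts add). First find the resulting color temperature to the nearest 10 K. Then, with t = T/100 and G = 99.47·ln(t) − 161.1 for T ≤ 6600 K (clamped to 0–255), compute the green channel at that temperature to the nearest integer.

M_in = 10⁶/3128 = 319.69; M_out = 319.69 + (+101) = 420.69.
T_out = 10⁶/420.69 = 2377.0 K → 2380 K; t = 23.8.
G = 99.47·ln 23.8 − 161.1 = 99.47·3.1697 − 161.1 = 154.189.
Rounded: 154.

154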